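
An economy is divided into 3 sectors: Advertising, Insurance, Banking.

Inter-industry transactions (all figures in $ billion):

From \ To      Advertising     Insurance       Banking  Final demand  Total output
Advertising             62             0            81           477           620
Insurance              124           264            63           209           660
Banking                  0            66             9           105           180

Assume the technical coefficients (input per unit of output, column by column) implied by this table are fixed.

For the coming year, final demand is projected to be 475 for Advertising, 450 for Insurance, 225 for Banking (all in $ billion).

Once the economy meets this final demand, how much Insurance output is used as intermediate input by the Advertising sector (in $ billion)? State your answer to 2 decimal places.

Technical coefficients a_ij = z_ij / X_j:
  a_11 = 62/620 = 0.10, a_21 = 124/620 = 0.20, a_31 = 0/620 = 0.00
  a_12 = 0/660 = 0.00, a_22 = 264/660 = 0.40, a_32 = 66/660 = 0.10
  a_13 = 81/180 = 0.45, a_23 = 63/180 = 0.35, a_33 = 9/180 = 0.05
I − A =
  [   0.90     0.00    -0.45]
  [  -0.20     0.60    -0.35]
  [   0.00    -0.10     0.95]
Cofactors of I−A, C_ij = (−1)^(i+j)·(minor ij) (rows/columns in the sector order above):
  C_11 = (0.60)(0.95) − (-0.35)(-0.10) = 0.5350
  C_12 = −[(-0.20)(0.95) − (-0.35)(0.00)] = 0.1900
  C_13 = (-0.20)(-0.10) − (0.60)(0.00) = 0.0200
  C_21 = −[(0.00)(0.95) − (-0.45)(-0.10)] = 0.0450
  C_22 = (0.90)(0.95) − (-0.45)(0.00) = 0.8550
  C_23 = −[(0.90)(-0.10) − (0.00)(0.00)] = 0.0900
  C_31 = (0.00)(-0.35) − (-0.45)(0.60) = 0.2700
  C_32 = −[(0.90)(-0.35) − (-0.45)(-0.20)] = 0.4050
  C_33 = (0.90)(0.60) − (0.00)(-0.20) = 0.5400
det(I−A) = Σ_j (I−A)_1j·C_1j = (0.90)(0.5350) + (0.00)(0.1900) + (-0.45)(0.0200) = 0.4725
adj(I−A) = Cᵀ =
  [ 0.5350   0.0450   0.2700]
  [ 0.1900   0.8550   0.4050]
  [ 0.0200   0.0900   0.5400]
(I − A)⁻¹ = adj(I−A) / det(I−A) ≈
  [   1.1323     0.0952     0.5714]
  [   0.4021     1.8095     0.8571]
  [   0.0423     0.1905     1.1429]
First solve x = (I − A)⁻¹ d = adj(I−A)·d / det(I−A); in particular x_1 = (0.5350·475 + 0.0450·450 + 0.2700·225) / 0.4725 = 335.125 / 0.4725 ≈ 709.2593.
Intermediate flow from 2 to 1: z_21 = a_21 · x_1 = 0.20 × 335.125 / 0.4725 = 67.025 / 0.4725 ≈ 141.85.

z_21 = 141.85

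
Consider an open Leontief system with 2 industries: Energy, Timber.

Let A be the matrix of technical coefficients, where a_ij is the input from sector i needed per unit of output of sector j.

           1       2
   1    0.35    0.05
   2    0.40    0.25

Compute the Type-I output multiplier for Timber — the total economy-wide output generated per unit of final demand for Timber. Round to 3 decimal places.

m_2 = 1.497

I − A =
  [   0.65    -0.05]
  [  -0.40     0.75]
det(I−A) = (0.65)(0.75) − (-0.05)(-0.40) = 0.4675
adj(I−A) = [[0.75, 0.05], [0.40, 0.65]]
(I − A)⁻¹ = adj(I−A) / det(I−A) ≈
  [   1.6043     0.1070]
  [   0.8556     1.3904]
The output multiplier for sector j is the column-j sum of the Leontief inverse (I − A)⁻¹ = adj(I−A) / det(I−A).
Column 2 of adj(I−A): (0.05, 0.65); det(I−A) = 0.4675.
m_2 = (0.05 + 0.65) / 0.4675 = 0.70 / 0.4675 ≈ 1.497.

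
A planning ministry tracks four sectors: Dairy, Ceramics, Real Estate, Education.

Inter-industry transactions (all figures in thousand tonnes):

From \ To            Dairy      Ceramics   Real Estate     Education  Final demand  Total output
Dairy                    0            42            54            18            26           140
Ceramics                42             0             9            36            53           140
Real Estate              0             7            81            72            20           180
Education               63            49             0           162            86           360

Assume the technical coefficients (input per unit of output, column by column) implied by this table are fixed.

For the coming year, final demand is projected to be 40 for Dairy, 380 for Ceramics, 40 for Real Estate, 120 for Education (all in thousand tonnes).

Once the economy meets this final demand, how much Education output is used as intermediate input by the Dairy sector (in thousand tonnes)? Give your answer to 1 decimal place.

Technical coefficients a_ij = z_ij / X_j:
  a_11 = 0/140 = 0.00, a_21 = 42/140 = 0.30, a_31 = 0/140 = 0.00, a_41 = 63/140 = 0.45
  a_12 = 42/140 = 0.30, a_22 = 0/140 = 0.00, a_32 = 7/140 = 0.05, a_42 = 49/140 = 0.35
  a_13 = 54/180 = 0.30, a_23 = 9/180 = 0.05, a_33 = 81/180 = 0.45, a_43 = 0/180 = 0.00
  a_14 = 18/360 = 0.05, a_24 = 36/360 = 0.10, a_34 = 72/360 = 0.20, a_44 = 162/360 = 0.45
I − A =
  [   1.00    -0.30    -0.30    -0.05]
  [  -0.30     1.00    -0.05    -0.10]
  [   0.00    -0.05     0.55    -0.20]
  [  -0.45    -0.35     0.00     0.55]
Compute the cofactors C_ij = (−1)^(i+j)·(3×3 minor ij) of I−A; the adjugate is their transpose:
adj(I−A) = Cᵀ =
  [ 0.278375   0.129625   0.163625   0.108375]
  [ 0.120000   0.263125   0.089375   0.091250]
  [ 0.121500   0.123375   0.424250   0.187750]
  [ 0.304125   0.273500   0.190750   0.493500]
det(I−A) = Σ_j (I−A)_1j·C_1j = (1.00)(0.278375) + (-0.30)(0.120000) + (-0.30)(0.121500) + (-0.05)(0.304125) = 0.19071875
(I − A)⁻¹ = adj(I−A) / det(I−A) ≈
  [   1.4596     0.6797     0.8579     0.5682]
  [   0.6292     1.3796     0.4686     0.4785]
  [   0.6371     0.6469     2.2245     0.9844]
  [   1.5946     1.4340     1.0002     2.5876]
First solve x = (I − A)⁻¹ d = adj(I−A)·d / det(I−A); in particular x_1 = (0.278375·40 + 0.129625·380 + 0.163625·40 + 0.108375·120) / 0.19071875 = 79.9425 / 0.19071875 ≈ 419.164.
Intermediate flow from 4 to 1: z_41 = a_41 · x_1 = 0.45 × 79.9425 / 0.19071875 = 35.974125 / 0.19071875 ≈ 188.6.

z_41 = 188.6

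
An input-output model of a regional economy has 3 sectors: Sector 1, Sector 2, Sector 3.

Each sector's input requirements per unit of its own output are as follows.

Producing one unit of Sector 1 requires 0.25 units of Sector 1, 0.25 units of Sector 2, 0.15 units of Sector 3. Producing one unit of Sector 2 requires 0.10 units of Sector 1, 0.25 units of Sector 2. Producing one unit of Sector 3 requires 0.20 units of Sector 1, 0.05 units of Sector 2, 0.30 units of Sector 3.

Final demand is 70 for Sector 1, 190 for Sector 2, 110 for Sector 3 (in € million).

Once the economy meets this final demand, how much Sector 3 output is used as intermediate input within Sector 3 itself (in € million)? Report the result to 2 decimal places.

I − A =
  [   0.75    -0.10    -0.20]
  [  -0.25     0.75    -0.05]
  [  -0.15     0.00     0.70]
Cofactors of I−A, C_ij = (−1)^(i+j)·(minor ij) (rows/columns in the sector order above):
  C_11 = (0.75)(0.70) − (-0.05)(0.00) = 0.5250
  C_12 = −[(-0.25)(0.70) − (-0.05)(-0.15)] = 0.1825
  C_13 = (-0.25)(0.00) − (0.75)(-0.15) = 0.1125
  C_21 = −[(-0.10)(0.70) − (-0.20)(0.00)] = 0.0700
  C_22 = (0.75)(0.70) − (-0.20)(-0.15) = 0.4950
  C_23 = −[(0.75)(0.00) − (-0.10)(-0.15)] = 0.0150
  C_31 = (-0.10)(-0.05) − (-0.20)(0.75) = 0.1550
  C_32 = −[(0.75)(-0.05) − (-0.20)(-0.25)] = 0.0875
  C_33 = (0.75)(0.75) − (-0.10)(-0.25) = 0.5375
det(I−A) = Σ_j (I−A)_1j·C_1j = (0.75)(0.5250) + (-0.10)(0.1825) + (-0.20)(0.1125) = 0.3530
adj(I−A) = Cᵀ =
  [ 0.5250   0.0700   0.1550]
  [ 0.1825   0.4950   0.0875]
  [ 0.1125   0.0150   0.5375]
(I − A)⁻¹ = adj(I−A) / det(I−A) ≈
  [   1.4873     0.1983     0.4391]
  [   0.5170     1.4023     0.2479]
  [   0.3187     0.0425     1.5227]
First solve x = (I − A)⁻¹ d = adj(I−A)·d / det(I−A); in particular x_3 = (0.1125·70 + 0.0150·190 + 0.5375·110) / 0.3530 = 69.85 / 0.3530 ≈ 197.8754.
Intermediate flow from 3 to 3: z_33 = a_33 · x_3 = 0.30 × 69.85 / 0.3530 = 20.955 / 0.3530 ≈ 59.36.

z_33 = 59.36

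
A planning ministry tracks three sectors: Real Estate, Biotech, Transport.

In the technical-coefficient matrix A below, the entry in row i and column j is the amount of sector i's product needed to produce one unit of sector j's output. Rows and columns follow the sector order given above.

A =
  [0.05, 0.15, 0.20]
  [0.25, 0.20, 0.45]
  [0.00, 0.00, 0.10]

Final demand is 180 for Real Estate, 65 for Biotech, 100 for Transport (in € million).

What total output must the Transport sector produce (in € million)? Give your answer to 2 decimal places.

x_T = 111.11

I − A =
  [   0.95    -0.15    -0.20]
  [  -0.25     0.80    -0.45]
  [   0.00     0.00     0.90]
Cofactors of I−A, C_ij = (−1)^(i+j)·(minor ij) (rows/columns in the sector order above):
  C_11 = (0.80)(0.90) − (-0.45)(0.00) = 0.7200
  C_12 = −[(-0.25)(0.90) − (-0.45)(0.00)] = 0.2250
  C_13 = (-0.25)(0.00) − (0.80)(0.00) = 0.0000
  C_21 = −[(-0.15)(0.90) − (-0.20)(0.00)] = 0.1350
  C_22 = (0.95)(0.90) − (-0.20)(0.00) = 0.8550
  C_23 = −[(0.95)(0.00) − (-0.15)(0.00)] = 0.0000
  C_31 = (-0.15)(-0.45) − (-0.20)(0.80) = 0.2275
  C_32 = −[(0.95)(-0.45) − (-0.20)(-0.25)] = 0.4775
  C_33 = (0.95)(0.80) − (-0.15)(-0.25) = 0.7225
det(I−A) = Σ_j (I−A)_1j·C_1j = (0.95)(0.7200) + (-0.15)(0.2250) + (-0.20)(0.0000) = 0.65025
adj(I−A) = Cᵀ =
  [ 0.7200   0.1350   0.2275]
  [ 0.2250   0.8550   0.4775]
  [ 0.0000   0.0000   0.7225]
(I − A)⁻¹ = adj(I−A) / det(I−A) ≈
  [   1.1073     0.2076     0.3499]
  [   0.3460     1.3149     0.7343]
  [   0.0000     0.0000     1.1111]
x = (I − A)⁻¹ d = adj(I−A)·d / det(I−A), with det(I−A) = 0.65025:
  x_R = (0.7200·180 + 0.1350·65 + 0.2275·100) / 0.65025 = 161.125 / 0.65025 ≈ 247.79
  x_B = (0.2250·180 + 0.8550·65 + 0.4775·100) / 0.65025 = 143.825 / 0.65025 ≈ 221.18
  x_T = (0.0000·180 + 0.0000·65 + 0.7225·100) / 0.65025 = 72.25 / 0.65025 ≈ 111.11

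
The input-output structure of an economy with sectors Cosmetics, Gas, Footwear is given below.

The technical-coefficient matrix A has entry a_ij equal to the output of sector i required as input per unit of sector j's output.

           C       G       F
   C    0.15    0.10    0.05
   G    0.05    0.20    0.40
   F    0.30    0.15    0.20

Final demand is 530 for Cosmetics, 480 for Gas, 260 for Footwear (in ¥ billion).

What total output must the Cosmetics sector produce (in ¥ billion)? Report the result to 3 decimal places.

x_C = 796.772

I − A =
  [   0.85    -0.10    -0.05]
  [  -0.05     0.80    -0.40]
  [  -0.30    -0.15     0.80]
Cofactors of I−A, C_ij = (−1)^(i+j)·(minor ij) (rows/columns in the sector order above):
  C_11 = (0.80)(0.80) − (-0.40)(-0.15) = 0.5800
  C_12 = −[(-0.05)(0.80) − (-0.40)(-0.30)] = 0.1600
  C_13 = (-0.05)(-0.15) − (0.80)(-0.30) = 0.2475
  C_21 = −[(-0.10)(0.80) − (-0.05)(-0.15)] = 0.0875
  C_22 = (0.85)(0.80) − (-0.05)(-0.30) = 0.6650
  C_23 = −[(0.85)(-0.15) − (-0.10)(-0.30)] = 0.1575
  C_31 = (-0.10)(-0.40) − (-0.05)(0.80) = 0.0800
  C_32 = −[(0.85)(-0.40) − (-0.05)(-0.05)] = 0.3425
  C_33 = (0.85)(0.80) − (-0.10)(-0.05) = 0.6750
det(I−A) = Σ_j (I−A)_1j·C_1j = (0.85)(0.5800) + (-0.10)(0.1600) + (-0.05)(0.2475) = 0.464625
adj(I−A) = Cᵀ =
  [ 0.5800   0.0875   0.0800]
  [ 0.1600   0.6650   0.3425]
  [ 0.2475   0.1575   0.6750]
(I − A)⁻¹ = adj(I−A) / det(I−A) ≈
  [   1.2483     0.1883     0.1722]
  [   0.3444     1.4313     0.7372]
  [   0.5327     0.3390     1.4528]
x = (I − A)⁻¹ d = adj(I−A)·d / det(I−A), with det(I−A) = 0.464625:
  x_C = (0.5800·530 + 0.0875·480 + 0.0800·260) / 0.464625 = 370.20 / 0.464625 ≈ 796.772
  x_G = (0.1600·530 + 0.6650·480 + 0.3425·260) / 0.464625 = 493.05 / 0.464625 ≈ 1061.178
  x_F = (0.2475·530 + 0.1575·480 + 0.6750·260) / 0.464625 = 382.275 / 0.464625 ≈ 822.760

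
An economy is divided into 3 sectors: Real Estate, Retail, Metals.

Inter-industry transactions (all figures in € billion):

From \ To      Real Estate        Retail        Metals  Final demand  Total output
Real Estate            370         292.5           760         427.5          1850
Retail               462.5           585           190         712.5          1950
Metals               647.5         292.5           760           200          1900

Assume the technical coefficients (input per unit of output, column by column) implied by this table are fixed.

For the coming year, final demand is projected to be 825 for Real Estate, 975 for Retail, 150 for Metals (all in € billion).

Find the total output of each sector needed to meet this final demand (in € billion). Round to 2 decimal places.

Technical coefficients a_ij = z_ij / X_j:
  a_11 = 370/1850 = 0.20, a_21 = 462.5/1850 = 0.25, a_31 = 647.5/1850 = 0.35
  a_12 = 292.5/1950 = 0.15, a_22 = 585/1950 = 0.30, a_32 = 292.5/1950 = 0.15
  a_13 = 760/1900 = 0.40, a_23 = 190/1900 = 0.10, a_33 = 760/1900 = 0.40
I − A =
  [   0.80    -0.15    -0.40]
  [  -0.25     0.70    -0.10]
  [  -0.35    -0.15     0.60]
Cofactors of I−A, C_ij = (−1)^(i+j)·(minor ij) (rows/columns in the sector order above):
  C_11 = (0.70)(0.60) − (-0.10)(-0.15) = 0.4050
  C_12 = −[(-0.25)(0.60) − (-0.10)(-0.35)] = 0.1850
  C_13 = (-0.25)(-0.15) − (0.70)(-0.35) = 0.2825
  C_21 = −[(-0.15)(0.60) − (-0.40)(-0.15)] = 0.1500
  C_22 = (0.80)(0.60) − (-0.40)(-0.35) = 0.3400
  C_23 = −[(0.80)(-0.15) − (-0.15)(-0.35)] = 0.1725
  C_31 = (-0.15)(-0.10) − (-0.40)(0.70) = 0.2950
  C_32 = −[(0.80)(-0.10) − (-0.40)(-0.25)] = 0.1800
  C_33 = (0.80)(0.70) − (-0.15)(-0.25) = 0.5225
det(I−A) = Σ_j (I−A)_1j·C_1j = (0.80)(0.4050) + (-0.15)(0.1850) + (-0.40)(0.2825) = 0.18325
adj(I−A) = Cᵀ =
  [ 0.4050   0.1500   0.2950]
  [ 0.1850   0.3400   0.1800]
  [ 0.2825   0.1725   0.5225]
(I − A)⁻¹ = adj(I−A) / det(I−A) ≈
  [   2.2101     0.8186     1.6098]
  [   1.0095     1.8554     0.9823]
  [   1.5416     0.9413     2.8513]
x = (I − A)⁻¹ d = adj(I−A)·d / det(I−A), with det(I−A) = 0.18325:
  x_1 = (0.4050·825 + 0.1500·975 + 0.2950·150) / 0.18325 = 524.625 / 0.18325 ≈ 2862.89
  x_2 = (0.1850·825 + 0.3400·975 + 0.1800·150) / 0.18325 = 511.125 / 0.18325 ≈ 2789.22
  x_3 = (0.2825·825 + 0.1725·975 + 0.5225·150) / 0.18325 = 479.625 / 0.18325 ≈ 2617.33

x_1 = 2862.89, x_2 = 2789.22, x_3 = 2617.33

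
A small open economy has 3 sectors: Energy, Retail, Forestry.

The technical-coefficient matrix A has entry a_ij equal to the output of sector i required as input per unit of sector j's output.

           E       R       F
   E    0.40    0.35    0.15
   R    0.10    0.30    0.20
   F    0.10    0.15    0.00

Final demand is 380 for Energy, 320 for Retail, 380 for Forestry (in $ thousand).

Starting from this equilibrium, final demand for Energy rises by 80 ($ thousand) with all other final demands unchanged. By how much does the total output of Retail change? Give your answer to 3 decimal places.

Δx_R = 27.646

I − A =
  [   0.60    -0.35    -0.15]
  [  -0.10     0.70    -0.20]
  [  -0.10    -0.15     1.00]
Cofactors of I−A, C_ij = (−1)^(i+j)·(minor ij) (rows/columns in the sector order above):
  C_11 = (0.70)(1.00) − (-0.20)(-0.15) = 0.6700
  C_12 = −[(-0.10)(1.00) − (-0.20)(-0.10)] = 0.1200
  C_13 = (-0.10)(-0.15) − (0.70)(-0.10) = 0.0850
  C_21 = −[(-0.35)(1.00) − (-0.15)(-0.15)] = 0.3725
  C_22 = (0.60)(1.00) − (-0.15)(-0.10) = 0.5850
  C_23 = −[(0.60)(-0.15) − (-0.35)(-0.10)] = 0.1250
  C_31 = (-0.35)(-0.20) − (-0.15)(0.70) = 0.1750
  C_32 = −[(0.60)(-0.20) − (-0.15)(-0.10)] = 0.1350
  C_33 = (0.60)(0.70) − (-0.35)(-0.10) = 0.3850
det(I−A) = Σ_j (I−A)_1j·C_1j = (0.60)(0.6700) + (-0.35)(0.1200) + (-0.15)(0.0850) = 0.34725
adj(I−A) = Cᵀ =
  [ 0.6700   0.3725   0.1750]
  [ 0.1200   0.5850   0.1350]
  [ 0.0850   0.1250   0.3850]
(I − A)⁻¹ = adj(I−A) / det(I−A) ≈
  [   1.9294     1.0727     0.5040]
  [   0.3456     1.6847     0.3888]
  [   0.2448     0.3600     1.1087]
Δx = (I − A)⁻¹ Δd with Δd having +80 in the Energy component and 0 elsewhere.
So Δx_R = L_RE · (+80), where L_RE = adj(I−A)_RE / det(I−A) = 0.1200 / 0.34725.
Δx_R = 0.1200 × (+80) / 0.34725 = 9.60 / 0.34725 ≈ 27.646.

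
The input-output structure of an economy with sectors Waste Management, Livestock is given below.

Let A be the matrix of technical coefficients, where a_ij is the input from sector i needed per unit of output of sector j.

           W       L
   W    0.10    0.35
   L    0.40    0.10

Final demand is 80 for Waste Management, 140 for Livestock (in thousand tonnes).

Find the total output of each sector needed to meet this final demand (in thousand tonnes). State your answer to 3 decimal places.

x_W = 180.597, x_L = 235.821

I − A =
  [   0.90    -0.35]
  [  -0.40     0.90]
det(I−A) = (0.90)(0.90) − (-0.35)(-0.40) = 0.6700
adj(I−A) = [[0.90, 0.35], [0.40, 0.90]]
(I − A)⁻¹ = adj(I−A) / det(I−A) ≈
  [   1.3433     0.5224]
  [   0.5970     1.3433]
x = (I − A)⁻¹ d = adj(I−A)·d / det(I−A), with det(I−A) = 0.6700:
  x_W = (0.90·80 + 0.35·140) / 0.6700 = 121.00 / 0.6700 ≈ 180.597
  x_L = (0.40·80 + 0.90·140) / 0.6700 = 158.00 / 0.6700 ≈ 235.821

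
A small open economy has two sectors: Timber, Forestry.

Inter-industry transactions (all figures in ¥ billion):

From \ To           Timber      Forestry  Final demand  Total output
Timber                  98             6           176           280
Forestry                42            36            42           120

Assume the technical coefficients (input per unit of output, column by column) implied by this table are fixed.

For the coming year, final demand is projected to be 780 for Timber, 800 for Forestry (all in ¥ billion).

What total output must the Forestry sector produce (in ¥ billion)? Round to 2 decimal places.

Technical coefficients a_ij = z_ij / X_j:
  a_TT = 98/280 = 0.35, a_FT = 42/280 = 0.15
  a_TF = 6/120 = 0.05, a_FF = 36/120 = 0.30
I − A =
  [   0.65    -0.05]
  [  -0.15     0.70]
det(I−A) = (0.65)(0.70) − (-0.05)(-0.15) = 0.4475
adj(I−A) = [[0.70, 0.05], [0.15, 0.65]]
(I − A)⁻¹ = adj(I−A) / det(I−A) ≈
  [   1.5642     0.1117]
  [   0.3352     1.4525]
x = (I − A)⁻¹ d = adj(I−A)·d / det(I−A), with det(I−A) = 0.4475:
  x_T = (0.70·780 + 0.05·800) / 0.4475 = 586.00 / 0.4475 ≈ 1309.50
  x_F = (0.15·780 + 0.65·800) / 0.4475 = 637.00 / 0.4475 ≈ 1423.46

x_F = 1423.46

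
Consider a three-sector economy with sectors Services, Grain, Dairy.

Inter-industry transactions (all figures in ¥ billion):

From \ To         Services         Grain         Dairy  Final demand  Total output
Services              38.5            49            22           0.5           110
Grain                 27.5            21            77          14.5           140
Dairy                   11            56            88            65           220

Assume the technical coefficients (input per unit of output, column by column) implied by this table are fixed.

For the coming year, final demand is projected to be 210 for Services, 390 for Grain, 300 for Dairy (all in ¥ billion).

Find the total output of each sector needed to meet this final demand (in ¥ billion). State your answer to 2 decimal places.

Technical coefficients a_ij = z_ij / X_j:
  a_11 = 38.5/110 = 0.35, a_21 = 27.5/110 = 0.25, a_31 = 11/110 = 0.10
  a_12 = 49/140 = 0.35, a_22 = 21/140 = 0.15, a_32 = 56/140 = 0.40
  a_13 = 22/220 = 0.10, a_23 = 77/220 = 0.35, a_33 = 88/220 = 0.40
I − A =
  [   0.65    -0.35    -0.10]
  [  -0.25     0.85    -0.35]
  [  -0.10    -0.40     0.60]
Cofactors of I−A, C_ij = (−1)^(i+j)·(minor ij) (rows/columns in the sector order above):
  C_11 = (0.85)(0.60) − (-0.35)(-0.40) = 0.3700
  C_12 = −[(-0.25)(0.60) − (-0.35)(-0.10)] = 0.1850
  C_13 = (-0.25)(-0.40) − (0.85)(-0.10) = 0.1850
  C_21 = −[(-0.35)(0.60) − (-0.10)(-0.40)] = 0.2500
  C_22 = (0.65)(0.60) − (-0.10)(-0.10) = 0.3800
  C_23 = −[(0.65)(-0.40) − (-0.35)(-0.10)] = 0.2950
  C_31 = (-0.35)(-0.35) − (-0.10)(0.85) = 0.2075
  C_32 = −[(0.65)(-0.35) − (-0.10)(-0.25)] = 0.2525
  C_33 = (0.65)(0.85) − (-0.35)(-0.25) = 0.4650
det(I−A) = Σ_j (I−A)_1j·C_1j = (0.65)(0.3700) + (-0.35)(0.1850) + (-0.10)(0.1850) = 0.15725
adj(I−A) = Cᵀ =
  [ 0.3700   0.2500   0.2075]
  [ 0.1850   0.3800   0.2525]
  [ 0.1850   0.2950   0.4650]
(I − A)⁻¹ = adj(I−A) / det(I−A) ≈
  [   2.3529     1.5898     1.3196]
  [   1.1765     2.4165     1.6057]
  [   1.1765     1.8760     2.9571]
x = (I − A)⁻¹ d = adj(I−A)·d / det(I−A), with det(I−A) = 0.15725:
  x_1 = (0.3700·210 + 0.2500·390 + 0.2075·300) / 0.15725 = 237.45 / 0.15725 ≈ 1510.02
  x_2 = (0.1850·210 + 0.3800·390 + 0.2525·300) / 0.15725 = 262.80 / 0.15725 ≈ 1671.22
  x_3 = (0.1850·210 + 0.2950·390 + 0.4650·300) / 0.15725 = 293.40 / 0.15725 ≈ 1865.82

x_1 = 1510.02, x_2 = 1671.22, x_3 = 1865.82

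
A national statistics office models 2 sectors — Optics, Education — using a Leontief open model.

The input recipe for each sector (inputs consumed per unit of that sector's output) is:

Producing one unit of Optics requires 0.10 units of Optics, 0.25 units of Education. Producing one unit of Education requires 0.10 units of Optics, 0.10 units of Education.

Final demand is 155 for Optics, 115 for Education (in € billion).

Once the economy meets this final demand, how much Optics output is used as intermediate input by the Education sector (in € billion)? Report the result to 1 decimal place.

z_12 = 18.1

I − A =
  [   0.90    -0.10]
  [  -0.25     0.90]
det(I−A) = (0.90)(0.90) − (-0.10)(-0.25) = 0.7850
adj(I−A) = [[0.90, 0.10], [0.25, 0.90]]
(I − A)⁻¹ = adj(I−A) / det(I−A) ≈
  [   1.1465     0.1274]
  [   0.3185     1.1465]
First solve x = (I − A)⁻¹ d = adj(I−A)·d / det(I−A); in particular x_2 = (0.25·155 + 0.90·115) / 0.7850 = 142.25 / 0.7850 ≈ 181.210.
Intermediate flow from 1 to 2: z_12 = a_12 · x_2 = 0.10 × 142.25 / 0.7850 = 14.225 / 0.7850 ≈ 18.1.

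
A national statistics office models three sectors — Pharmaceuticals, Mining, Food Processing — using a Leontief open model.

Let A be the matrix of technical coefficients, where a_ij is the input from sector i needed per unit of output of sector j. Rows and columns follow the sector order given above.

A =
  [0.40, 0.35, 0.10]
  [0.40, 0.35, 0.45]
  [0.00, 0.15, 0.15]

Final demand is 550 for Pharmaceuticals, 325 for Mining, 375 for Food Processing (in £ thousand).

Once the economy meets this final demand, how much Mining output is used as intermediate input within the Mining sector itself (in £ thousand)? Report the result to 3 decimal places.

z_22 = 988.855

I − A =
  [   0.60    -0.35    -0.10]
  [  -0.40     0.65    -0.45]
  [   0.00    -0.15     0.85]
Cofactors of I−A, C_ij = (−1)^(i+j)·(minor ij) (rows/columns in the sector order above):
  C_11 = (0.65)(0.85) − (-0.45)(-0.15) = 0.4850
  C_12 = −[(-0.40)(0.85) − (-0.45)(0.00)] = 0.3400
  C_13 = (-0.40)(-0.15) − (0.65)(0.00) = 0.0600
  C_21 = −[(-0.35)(0.85) − (-0.10)(-0.15)] = 0.3125
  C_22 = (0.60)(0.85) − (-0.10)(0.00) = 0.5100
  C_23 = −[(0.60)(-0.15) − (-0.35)(0.00)] = 0.0900
  C_31 = (-0.35)(-0.45) − (-0.10)(0.65) = 0.2225
  C_32 = −[(0.60)(-0.45) − (-0.10)(-0.40)] = 0.3100
  C_33 = (0.60)(0.65) − (-0.35)(-0.40) = 0.2500
det(I−A) = Σ_j (I−A)_1j·C_1j = (0.60)(0.4850) + (-0.35)(0.3400) + (-0.10)(0.0600) = 0.1660
adj(I−A) = Cᵀ =
  [ 0.4850   0.3125   0.2225]
  [ 0.3400   0.5100   0.3100]
  [ 0.0600   0.0900   0.2500]
(I − A)⁻¹ = adj(I−A) / det(I−A) ≈
  [   2.9217     1.8825     1.3404]
  [   2.0482     3.0723     1.8675]
  [   0.3614     0.5422     1.5060]
First solve x = (I − A)⁻¹ d = adj(I−A)·d / det(I−A); in particular x_2 = (0.3400·550 + 0.5100·325 + 0.3100·375) / 0.1660 = 469.00 / 0.1660 ≈ 2825.30120.
Intermediate flow from 2 to 2: z_22 = a_22 · x_2 = 0.35 × 469.00 / 0.1660 = 164.15 / 0.1660 ≈ 988.855.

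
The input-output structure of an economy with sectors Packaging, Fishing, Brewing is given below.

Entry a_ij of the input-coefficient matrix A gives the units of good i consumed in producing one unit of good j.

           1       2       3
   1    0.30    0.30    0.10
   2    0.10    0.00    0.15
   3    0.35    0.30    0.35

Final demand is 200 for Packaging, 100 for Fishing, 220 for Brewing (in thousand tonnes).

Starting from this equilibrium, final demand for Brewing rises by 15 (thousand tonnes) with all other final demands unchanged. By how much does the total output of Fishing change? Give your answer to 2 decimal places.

I − A =
  [   0.70    -0.30    -0.10]
  [  -0.10     1.00    -0.15]
  [  -0.35    -0.30     0.65]
Cofactors of I−A, C_ij = (−1)^(i+j)·(minor ij) (rows/columns in the sector order above):
  C_11 = (1.00)(0.65) − (-0.15)(-0.30) = 0.6050
  C_12 = −[(-0.10)(0.65) − (-0.15)(-0.35)] = 0.1175
  C_13 = (-0.10)(-0.30) − (1.00)(-0.35) = 0.3800
  C_21 = −[(-0.30)(0.65) − (-0.10)(-0.30)] = 0.2250
  C_22 = (0.70)(0.65) − (-0.10)(-0.35) = 0.4200
  C_23 = −[(0.70)(-0.30) − (-0.30)(-0.35)] = 0.3150
  C_31 = (-0.30)(-0.15) − (-0.10)(1.00) = 0.1450
  C_32 = −[(0.70)(-0.15) − (-0.10)(-0.10)] = 0.1150
  C_33 = (0.70)(1.00) − (-0.30)(-0.10) = 0.6700
det(I−A) = Σ_j (I−A)_1j·C_1j = (0.70)(0.6050) + (-0.30)(0.1175) + (-0.10)(0.3800) = 0.35025
adj(I−A) = Cᵀ =
  [ 0.6050   0.2250   0.1450]
  [ 0.1175   0.4200   0.1150]
  [ 0.3800   0.3150   0.6700]
(I − A)⁻¹ = adj(I−A) / det(I−A) ≈
  [   1.7273     0.6424     0.4140]
  [   0.3355     1.1991     0.3283]
  [   1.0849     0.8994     1.9129]
Δx = (I − A)⁻¹ Δd with Δd having +15 in the Brewing component and 0 elsewhere.
So Δx_2 = L_23 · (+15), where L_23 = adj(I−A)_23 / det(I−A) = 0.1150 / 0.35025.
Δx_2 = 0.1150 × (+15) / 0.35025 = 1.725 / 0.35025 ≈ 4.93.

Δx_2 = 4.93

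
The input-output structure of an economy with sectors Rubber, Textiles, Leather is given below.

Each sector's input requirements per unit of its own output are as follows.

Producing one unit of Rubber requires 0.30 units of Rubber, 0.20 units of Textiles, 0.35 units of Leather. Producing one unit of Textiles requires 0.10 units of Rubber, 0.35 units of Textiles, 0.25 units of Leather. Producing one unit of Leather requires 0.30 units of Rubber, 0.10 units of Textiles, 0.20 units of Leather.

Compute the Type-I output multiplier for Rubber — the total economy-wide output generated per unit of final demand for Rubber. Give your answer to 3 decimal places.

m_R = 3.969

I − A =
  [   0.70    -0.10    -0.30]
  [  -0.20     0.65    -0.10]
  [  -0.35    -0.25     0.80]
Cofactors of I−A, C_ij = (−1)^(i+j)·(minor ij) (rows/columns in the sector order above):
  C_11 = (0.65)(0.80) − (-0.10)(-0.25) = 0.4950
  C_12 = −[(-0.20)(0.80) − (-0.10)(-0.35)] = 0.1950
  C_13 = (-0.20)(-0.25) − (0.65)(-0.35) = 0.2775
  C_21 = −[(-0.10)(0.80) − (-0.30)(-0.25)] = 0.1550
  C_22 = (0.70)(0.80) − (-0.30)(-0.35) = 0.4550
  C_23 = −[(0.70)(-0.25) − (-0.10)(-0.35)] = 0.2100
  C_31 = (-0.10)(-0.10) − (-0.30)(0.65) = 0.2050
  C_32 = −[(0.70)(-0.10) − (-0.30)(-0.20)] = 0.1300
  C_33 = (0.70)(0.65) − (-0.10)(-0.20) = 0.4350
det(I−A) = Σ_j (I−A)_1j·C_1j = (0.70)(0.4950) + (-0.10)(0.1950) + (-0.30)(0.2775) = 0.24375
adj(I−A) = Cᵀ =
  [ 0.4950   0.1550   0.2050]
  [ 0.1950   0.4550   0.1300]
  [ 0.2775   0.2100   0.4350]
(I − A)⁻¹ = adj(I−A) / det(I−A) ≈
  [   2.0308     0.6359     0.8410]
  [   0.8000     1.8667     0.5333]
  [   1.1385     0.8615     1.7846]
The output multiplier for sector j is the column-j sum of the Leontief inverse (I − A)⁻¹ = adj(I−A) / det(I−A).
Column R of adj(I−A): (0.4950, 0.1950, 0.2775); det(I−A) = 0.24375.
m_R = (0.4950 + 0.1950 + 0.2775) / 0.24375 = 0.9675 / 0.24375 ≈ 3.969.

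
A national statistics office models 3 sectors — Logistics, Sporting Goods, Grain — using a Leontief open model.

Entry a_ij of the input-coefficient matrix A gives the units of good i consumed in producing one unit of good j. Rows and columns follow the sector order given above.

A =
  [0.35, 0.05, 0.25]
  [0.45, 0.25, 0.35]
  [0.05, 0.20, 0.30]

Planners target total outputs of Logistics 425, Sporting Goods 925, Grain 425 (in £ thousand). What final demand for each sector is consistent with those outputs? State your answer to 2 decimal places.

d_1 = 123.75, d_2 = 353.75, d_3 = 91.25

I − A =
  [   0.65    -0.05    -0.25]
  [  -0.45     0.75    -0.35]
  [  -0.05    -0.20     0.70]
d = (I − A) x:
  d_1 = (+0.65)·425 + (-0.05)·925 + (-0.25)·425 = 123.75
  d_2 = (-0.45)·425 + (+0.75)·925 + (-0.35)·425 = 353.75
  d_3 = (-0.05)·425 + (-0.20)·925 + (+0.70)·425 = 91.25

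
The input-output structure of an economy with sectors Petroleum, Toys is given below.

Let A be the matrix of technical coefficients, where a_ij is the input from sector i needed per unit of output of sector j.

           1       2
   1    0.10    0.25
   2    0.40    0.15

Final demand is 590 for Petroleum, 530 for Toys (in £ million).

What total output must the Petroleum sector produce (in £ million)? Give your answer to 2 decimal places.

I − A =
  [   0.90    -0.25]
  [  -0.40     0.85]
det(I−A) = (0.90)(0.85) − (-0.25)(-0.40) = 0.6650
adj(I−A) = [[0.85, 0.25], [0.40, 0.90]]
(I − A)⁻¹ = adj(I−A) / det(I−A) ≈
  [   1.2782     0.3759]
  [   0.6015     1.3534]
x = (I − A)⁻¹ d = adj(I−A)·d / det(I−A), with det(I−A) = 0.6650:
  x_1 = (0.85·590 + 0.25·530) / 0.6650 = 634.00 / 0.6650 ≈ 953.38
  x_2 = (0.40·590 + 0.90·530) / 0.6650 = 713.00 / 0.6650 ≈ 1072.18

x_1 = 953.38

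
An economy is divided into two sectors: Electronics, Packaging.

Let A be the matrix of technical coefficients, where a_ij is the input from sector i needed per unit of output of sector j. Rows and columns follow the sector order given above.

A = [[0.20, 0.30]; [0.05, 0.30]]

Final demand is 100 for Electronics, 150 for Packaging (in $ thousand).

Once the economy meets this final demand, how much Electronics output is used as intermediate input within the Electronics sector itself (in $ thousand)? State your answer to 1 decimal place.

I − A =
  [   0.80    -0.30]
  [  -0.05     0.70]
det(I−A) = (0.80)(0.70) − (-0.30)(-0.05) = 0.5450
adj(I−A) = [[0.70, 0.30], [0.05, 0.80]]
(I − A)⁻¹ = adj(I−A) / det(I−A) ≈
  [   1.2844     0.5505]
  [   0.0917     1.4679]
First solve x = (I − A)⁻¹ d = adj(I−A)·d / det(I−A); in particular x_E = (0.70·100 + 0.30·150) / 0.5450 = 115.00 / 0.5450 ≈ 211.009.
Intermediate flow from E to E: z_EE = a_EE · x_E = 0.20 × 115.00 / 0.5450 = 23.00 / 0.5450 ≈ 42.2.

z_EE = 42.2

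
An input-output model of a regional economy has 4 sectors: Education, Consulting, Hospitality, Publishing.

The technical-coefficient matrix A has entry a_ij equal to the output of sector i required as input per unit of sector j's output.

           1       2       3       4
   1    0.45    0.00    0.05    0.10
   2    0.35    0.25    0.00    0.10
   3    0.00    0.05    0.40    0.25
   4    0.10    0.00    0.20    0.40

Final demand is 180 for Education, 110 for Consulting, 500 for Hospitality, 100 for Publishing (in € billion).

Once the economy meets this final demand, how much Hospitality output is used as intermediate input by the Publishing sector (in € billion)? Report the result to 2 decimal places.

I − A =
  [   0.55     0.00    -0.05    -0.10]
  [  -0.35     0.75     0.00    -0.10]
  [   0.00    -0.05     0.60    -0.25]
  [  -0.10     0.00    -0.20     0.60]
Compute the cofactors C_ij = (−1)^(i+j)·(3×3 minor ij) of I−A; the adjugate is their transpose:
adj(I−A) = Cᵀ =
  [ 0.231500   0.002500   0.037500   0.054625]
  [ 0.114500   0.163250   0.029000   0.058375]
  [ 0.029750   0.016000   0.240000   0.107625]
  [ 0.048500   0.005750   0.086250   0.246625]
det(I−A) = Σ_j (I−A)_1j·C_1j = (0.55)(0.231500) + (0.00)(0.114500) + (-0.05)(0.029750) + (-0.10)(0.048500) = 0.1209875
(I − A)⁻¹ = adj(I−A) / det(I−A) ≈
  [   1.9134     0.0207     0.3099     0.4515]
  [   0.9464     1.3493     0.2397     0.4825]
  [   0.2459     0.1322     1.9837     0.8896]
  [   0.4009     0.0475     0.7129     2.0384]
First solve x = (I − A)⁻¹ d = adj(I−A)·d / det(I−A); in particular x_4 = (0.048500·180 + 0.005750·110 + 0.086250·500 + 0.246625·100) / 0.1209875 = 77.15 / 0.1209875 ≈ 637.6692.
Intermediate flow from 3 to 4: z_34 = a_34 · x_4 = 0.25 × 77.15 / 0.1209875 = 19.2875 / 0.1209875 ≈ 159.42.

z_34 = 159.42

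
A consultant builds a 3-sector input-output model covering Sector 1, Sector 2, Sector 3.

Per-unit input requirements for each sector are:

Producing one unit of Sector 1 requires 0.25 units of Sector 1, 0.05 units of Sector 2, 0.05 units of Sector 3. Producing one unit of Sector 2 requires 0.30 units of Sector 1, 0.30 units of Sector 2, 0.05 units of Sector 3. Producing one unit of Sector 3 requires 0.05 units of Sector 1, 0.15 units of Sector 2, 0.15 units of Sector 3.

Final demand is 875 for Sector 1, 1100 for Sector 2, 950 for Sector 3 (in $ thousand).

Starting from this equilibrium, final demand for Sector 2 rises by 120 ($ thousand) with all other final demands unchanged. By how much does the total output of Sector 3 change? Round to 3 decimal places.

I − A =
  [   0.75    -0.30    -0.05]
  [  -0.05     0.70    -0.15]
  [  -0.05    -0.05     0.85]
Cofactors of I−A, C_ij = (−1)^(i+j)·(minor ij) (rows/columns in the sector order above):
  C_11 = (0.70)(0.85) − (-0.15)(-0.05) = 0.5875
  C_12 = −[(-0.05)(0.85) − (-0.15)(-0.05)] = 0.0500
  C_13 = (-0.05)(-0.05) − (0.70)(-0.05) = 0.0375
  C_21 = −[(-0.30)(0.85) − (-0.05)(-0.05)] = 0.2575
  C_22 = (0.75)(0.85) − (-0.05)(-0.05) = 0.6350
  C_23 = −[(0.75)(-0.05) − (-0.30)(-0.05)] = 0.0525
  C_31 = (-0.30)(-0.15) − (-0.05)(0.70) = 0.0800
  C_32 = −[(0.75)(-0.15) − (-0.05)(-0.05)] = 0.1150
  C_33 = (0.75)(0.70) − (-0.30)(-0.05) = 0.5100
det(I−A) = Σ_j (I−A)_1j·C_1j = (0.75)(0.5875) + (-0.30)(0.0500) + (-0.05)(0.0375) = 0.42375
adj(I−A) = Cᵀ =
  [ 0.5875   0.2575   0.0800]
  [ 0.0500   0.6350   0.1150]
  [ 0.0375   0.0525   0.5100]
(I − A)⁻¹ = adj(I−A) / det(I−A) ≈
  [   1.3864     0.6077     0.1888]
  [   0.1180     1.4985     0.2714]
  [   0.0885     0.1239     1.2035]
Δx = (I − A)⁻¹ Δd with Δd having +120 in the Sector 2 component and 0 elsewhere.
So Δx_3 = L_32 · (+120), where L_32 = adj(I−A)_32 / det(I−A) = 0.0525 / 0.42375.
Δx_3 = 0.0525 × (+120) / 0.42375 = 6.30 / 0.42375 ≈ 14.867.

Δx_3 = 14.867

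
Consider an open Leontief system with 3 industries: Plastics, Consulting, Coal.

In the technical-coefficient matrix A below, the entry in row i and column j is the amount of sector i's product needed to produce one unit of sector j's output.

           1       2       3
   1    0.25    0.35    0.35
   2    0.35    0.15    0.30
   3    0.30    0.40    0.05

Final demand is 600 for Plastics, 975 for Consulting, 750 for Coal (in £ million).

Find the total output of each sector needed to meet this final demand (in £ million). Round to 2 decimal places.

I − A =
  [   0.75    -0.35    -0.35]
  [  -0.35     0.85    -0.30]
  [  -0.30    -0.40     0.95]
Cofactors of I−A, C_ij = (−1)^(i+j)·(minor ij) (rows/columns in the sector order above):
  C_11 = (0.85)(0.95) − (-0.30)(-0.40) = 0.6875
  C_12 = −[(-0.35)(0.95) − (-0.30)(-0.30)] = 0.4225
  C_13 = (-0.35)(-0.40) − (0.85)(-0.30) = 0.3950
  C_21 = −[(-0.35)(0.95) − (-0.35)(-0.40)] = 0.4725
  C_22 = (0.75)(0.95) − (-0.35)(-0.30) = 0.6075
  C_23 = −[(0.75)(-0.40) − (-0.35)(-0.30)] = 0.4050
  C_31 = (-0.35)(-0.30) − (-0.35)(0.85) = 0.4025
  C_32 = −[(0.75)(-0.30) − (-0.35)(-0.35)] = 0.3475
  C_33 = (0.75)(0.85) − (-0.35)(-0.35) = 0.5150
det(I−A) = Σ_j (I−A)_1j·C_1j = (0.75)(0.6875) + (-0.35)(0.4225) + (-0.35)(0.3950) = 0.2295
adj(I−A) = Cᵀ =
  [ 0.6875   0.4725   0.4025]
  [ 0.4225   0.6075   0.3475]
  [ 0.3950   0.4050   0.5150]
(I − A)⁻¹ = adj(I−A) / det(I−A) ≈
  [   2.9956     2.0588     1.7538]
  [   1.8410     2.6471     1.5142]
  [   1.7211     1.7647     2.2440]
x = (I − A)⁻¹ d = adj(I−A)·d / det(I−A), with det(I−A) = 0.2295:
  x_1 = (0.6875·600 + 0.4725·975 + 0.4025·750) / 0.2295 = 1175.0625 / 0.2295 ≈ 5120.10
  x_2 = (0.4225·600 + 0.6075·975 + 0.3475·750) / 0.2295 = 1106.4375 / 0.2295 ≈ 4821.08
  x_3 = (0.3950·600 + 0.4050·975 + 0.5150·750) / 0.2295 = 1018.125 / 0.2295 ≈ 4436.27

x_1 = 5120.10, x_2 = 4821.08, x_3 = 4436.27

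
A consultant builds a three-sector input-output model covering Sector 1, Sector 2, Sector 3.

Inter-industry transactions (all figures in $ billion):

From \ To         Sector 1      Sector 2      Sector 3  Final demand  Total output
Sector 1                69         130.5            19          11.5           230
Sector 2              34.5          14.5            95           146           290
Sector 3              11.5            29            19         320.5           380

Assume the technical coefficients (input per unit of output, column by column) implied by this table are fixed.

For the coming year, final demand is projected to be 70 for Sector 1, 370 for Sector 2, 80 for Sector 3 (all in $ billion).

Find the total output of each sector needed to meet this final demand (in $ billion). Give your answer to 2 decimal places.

Technical coefficients a_ij = z_ij / X_j:
  a_11 = 69/230 = 0.30, a_21 = 34.5/230 = 0.15, a_31 = 11.5/230 = 0.05
  a_12 = 130.5/290 = 0.45, a_22 = 14.5/290 = 0.05, a_32 = 29/290 = 0.10
  a_13 = 19/380 = 0.05, a_23 = 95/380 = 0.25, a_33 = 19/380 = 0.05
I − A =
  [   0.70    -0.45    -0.05]
  [  -0.15     0.95    -0.25]
  [  -0.05    -0.10     0.95]
Cofactors of I−A, C_ij = (−1)^(i+j)·(minor ij) (rows/columns in the sector order above):
  C_11 = (0.95)(0.95) − (-0.25)(-0.10) = 0.8775
  C_12 = −[(-0.15)(0.95) − (-0.25)(-0.05)] = 0.1550
  C_13 = (-0.15)(-0.10) − (0.95)(-0.05) = 0.0625
  C_21 = −[(-0.45)(0.95) − (-0.05)(-0.10)] = 0.4325
  C_22 = (0.70)(0.95) − (-0.05)(-0.05) = 0.6625
  C_23 = −[(0.70)(-0.10) − (-0.45)(-0.05)] = 0.0925
  C_31 = (-0.45)(-0.25) − (-0.05)(0.95) = 0.1600
  C_32 = −[(0.70)(-0.25) − (-0.05)(-0.15)] = 0.1825
  C_33 = (0.70)(0.95) − (-0.45)(-0.15) = 0.5975
det(I−A) = Σ_j (I−A)_1j·C_1j = (0.70)(0.8775) + (-0.45)(0.1550) + (-0.05)(0.0625) = 0.541375
adj(I−A) = Cᵀ =
  [ 0.8775   0.4325   0.1600]
  [ 0.1550   0.6625   0.1825]
  [ 0.0625   0.0925   0.5975]
(I − A)⁻¹ = adj(I−A) / det(I−A) ≈
  [   1.6209     0.7989     0.2955]
  [   0.2863     1.2237     0.3371]
  [   0.1154     0.1709     1.1037]
x = (I − A)⁻¹ d = adj(I−A)·d / det(I−A), with det(I−A) = 0.541375:
  x_1 = (0.8775·70 + 0.4325·370 + 0.1600·80) / 0.541375 = 234.25 / 0.541375 ≈ 432.69
  x_2 = (0.1550·70 + 0.6625·370 + 0.1825·80) / 0.541375 = 270.575 / 0.541375 ≈ 499.79
  x_3 = (0.0625·70 + 0.0925·370 + 0.5975·80) / 0.541375 = 86.40 / 0.541375 ≈ 159.59

x_1 = 432.69, x_2 = 499.79, x_3 = 159.59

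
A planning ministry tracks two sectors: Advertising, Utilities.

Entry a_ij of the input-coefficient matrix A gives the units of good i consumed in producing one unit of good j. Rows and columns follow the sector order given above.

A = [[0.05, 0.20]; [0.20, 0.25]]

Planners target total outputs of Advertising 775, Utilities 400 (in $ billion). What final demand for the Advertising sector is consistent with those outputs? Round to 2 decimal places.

I − A =
  [   0.95    -0.20]
  [  -0.20     0.75]
d = (I − A) x:
  d_A = (+0.95)·775 + (-0.20)·400 = 656.25
  d_U = (-0.20)·775 + (+0.75)·400 = 145.00

d_A = 656.25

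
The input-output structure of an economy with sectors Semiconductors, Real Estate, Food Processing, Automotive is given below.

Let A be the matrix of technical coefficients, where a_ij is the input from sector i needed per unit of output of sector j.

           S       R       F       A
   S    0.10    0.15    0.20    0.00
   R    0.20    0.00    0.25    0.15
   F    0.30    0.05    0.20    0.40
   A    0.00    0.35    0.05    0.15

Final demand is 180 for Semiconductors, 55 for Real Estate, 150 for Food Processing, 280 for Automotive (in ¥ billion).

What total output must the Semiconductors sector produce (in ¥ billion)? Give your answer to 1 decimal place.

I − A =
  [   0.90    -0.15    -0.20     0.00]
  [  -0.20     1.00    -0.25    -0.15]
  [  -0.30    -0.05     0.80    -0.40]
  [   0.00    -0.35    -0.05     0.85]
Compute the cofactors C_ij = (−1)^(i+j)·(3×3 minor ij) of I−A; the adjugate is their transpose:
adj(I−A) = Cᵀ =
  [ 0.57200   0.13550   0.19250   0.11450]
  [ 0.19800   0.54300   0.23200   0.20500]
  [ 0.27575   0.20250   0.69225   0.36150]
  [ 0.09775   0.23550   0.13625   0.61150]
det(I−A) = Σ_j (I−A)_1j·C_1j = (0.90)(0.57200) + (-0.15)(0.19800) + (-0.20)(0.27575) + (0.00)(0.09775) = 0.42995
(I − A)⁻¹ = adj(I−A) / det(I−A) ≈
  [   1.3304     0.3152     0.4477     0.2663]
  [   0.4605     1.2629     0.5396     0.4768]
  [   0.6414     0.4710     1.6101     0.8408]
  [   0.2274     0.5477     0.3169     1.4223]
x = (I − A)⁻¹ d = adj(I−A)·d / det(I−A), with det(I−A) = 0.42995:
  x_S = (0.57200·180 + 0.13550·55 + 0.19250·150 + 0.11450·280) / 0.42995 = 171.3475 / 0.42995 ≈ 398.5
  x_R = (0.19800·180 + 0.54300·55 + 0.23200·150 + 0.20500·280) / 0.42995 = 157.705 / 0.42995 ≈ 366.8
  x_F = (0.27575·180 + 0.20250·55 + 0.69225·150 + 0.36150·280) / 0.42995 = 265.83 / 0.42995 ≈ 618.3
  x_A = (0.09775·180 + 0.23550·55 + 0.13625·150 + 0.61150·280) / 0.42995 = 222.205 / 0.42995 ≈ 516.8

x_S = 398.5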